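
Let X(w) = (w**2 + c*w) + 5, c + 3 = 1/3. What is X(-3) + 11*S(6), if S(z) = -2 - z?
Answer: -66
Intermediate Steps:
c = -8/3 (c = -3 + 1/3 = -8/3 ≈ -2.6667)
X(w) = 5 + w**2 - 8*w/3 (X(w) = (w**2 - 8*w/3) + 5 = 5 + w**2 - 8*w/3)
X(-3) + 11*S(6) = (5 + (-3)**2 - 8/3*(-3)) + 11*(-2 - 1*6) = (5 + 9 + 8) + 11*(-2 - 6) = 22 + 11*(-8) = 22 - 88 = -66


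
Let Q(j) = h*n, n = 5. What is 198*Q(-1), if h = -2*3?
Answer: -5940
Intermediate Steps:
h = -6
Q(j) = -30 (Q(j) = -6*5 = -30)
198*Q(-1) = 198*(-30) = -5940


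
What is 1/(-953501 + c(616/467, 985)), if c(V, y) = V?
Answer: -467/445284351 ≈ -1.0488e-6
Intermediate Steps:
1/(-953501 + c(616/467, 985)) = 1/(-953501 + 616/467) = 1/(-445284351/467) = -467/445284351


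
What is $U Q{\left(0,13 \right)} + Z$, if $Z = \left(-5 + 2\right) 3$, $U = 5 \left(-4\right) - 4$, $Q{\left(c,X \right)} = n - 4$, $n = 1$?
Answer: $63$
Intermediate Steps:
$Q{\left(c,X \right)} = -3$ ($Q{\left(c,X \right)} = 1 - 4 = -3$)
$U = -24$ ($U = -20 - 4 = -24$)
$Z = -9$ ($Z = \left(-3\right) 3 = -9$)
$U Q{\left(0,13 \right)} + Z = \left(-24\right) \left(-3\right) - 9 = 72 - 9 = 63$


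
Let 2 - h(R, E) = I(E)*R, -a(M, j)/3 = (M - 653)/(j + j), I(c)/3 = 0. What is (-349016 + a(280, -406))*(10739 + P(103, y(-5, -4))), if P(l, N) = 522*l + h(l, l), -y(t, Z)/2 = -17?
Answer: -18281419974277/812 ≈ -2.2514e+10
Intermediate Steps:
I(c) = 0 (I(c) = 3*0 = 0)
a(M, j) = -3*(-653 + M)/(2*j) (a(M, j) = -3*(M - 653)/(j + j) = -3*(-653 + M)/(2*j))
h(R, E) = 2 (h(R, E) = 2 - 0*R = 2 - 1*0 = 2 + 0 = 2)
y(t, Z) = 34 (y(t, Z) = -2*(-17) = 34)
P(l, N) = 2 + 522*l (P(l, N) = 522*l + 2 = 2 + 522*l)
(-349016 + a(280, -406))*(10739 + P(103, y(-5, -4))) = (-349016 + (3/2)*(653 - 1*280)/(-406))*(10739 + (2 + 522*103)) = (-349016 + (3/2)*(-1/406)*(653 - 280))*(10739 + (2 + 53766)) = (-349016 + (3/2)*(-1/406)*373)*(10739 + 53768) = (-349016 - 1119/812)*64507 = -283402111/812*64507 = -18281419974277/812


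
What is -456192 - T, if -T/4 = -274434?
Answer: -1553928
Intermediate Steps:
T = 1097736 (T = -4*(-274434) = 1097736)
-456192 - T = -456192 - 1*1097736 = -456192 - 1097736 = -1553928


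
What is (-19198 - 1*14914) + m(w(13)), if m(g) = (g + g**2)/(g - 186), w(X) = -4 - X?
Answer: -6925008/203 ≈ -34113.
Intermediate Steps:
m(g) = (g + g**2)/(-186 + g)
(-19198 - 1*14914) + m(w(13)) = (-19198 - 1*14914) + (-4 - 1*13)*(1 + (-4 - 1*13))/(-186 + (-4 - 1*13)) = (-19198 - 14914) + (-4 - 13)*(1 + (-4 - 13))/(-186 + (-4 - 13)) = -34112 - 17*(1 - 17)/(-186 - 17) = -34112 - 17*(-16)/(-203) = -34112 - 17*(-1/203)*(-16) = -34112 - 272/203 = -6925008/203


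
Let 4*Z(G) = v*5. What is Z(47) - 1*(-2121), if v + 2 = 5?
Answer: 8499/4 ≈ 2124.8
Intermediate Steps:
v = 3 (v = -2 + 5 = 3)
Z(G) = 15/4 (Z(G) = (3*5)/4 = (¼)*15 = 15/4)
Z(47) - 1*(-2121) = 15/4 - 1*(-2121) = 15/4 + 2121 = 8499/4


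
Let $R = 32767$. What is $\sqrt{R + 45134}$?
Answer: $\sqrt{77901} \approx 279.11$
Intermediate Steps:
$\sqrt{R + 45134} = \sqrt{32767 + 45134} = \sqrt{77901}$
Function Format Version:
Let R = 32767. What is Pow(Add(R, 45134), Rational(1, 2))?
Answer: Pow(77901, Rational(1, 2)) ≈ 279.11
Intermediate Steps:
Pow(Add(R, 45134), Rational(1, 2)) = Pow(Add(32767, 45134), Rational(1, 2)) = Pow(77901, Rational(1, 2))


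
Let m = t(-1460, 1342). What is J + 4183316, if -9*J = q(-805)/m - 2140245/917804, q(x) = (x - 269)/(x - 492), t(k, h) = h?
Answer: 10024307851898646293/2396258669244 ≈ 4.1833e+6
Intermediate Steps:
m = 1342
q(x) = (-269 + x)/(-492 + x)
J = 620711513189/2396258669244 (J = -(((-269 - 805)/(-492 - 805))/1342 - 2140245/917804)/9 = -((-1074/(-1297))*(1/1342) - 2140245*1/917804)/9 = -(-1/1297*(-1074)*(1/1342) - 2140245/917804)/9 = -((1074/1297)*(1/1342) - 2140245/917804)/9 = -(537/870287 - 2140245/917804)/9 = -⅑*(-1862134539567/798752889748) = 620711513189/2396258669244 ≈ 0.25903)
J + 4183316 = 620711513189/2396258669244 + 4183316 = 10024307851898646293/2396258669244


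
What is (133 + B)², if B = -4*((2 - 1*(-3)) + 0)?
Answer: 12769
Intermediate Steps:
B = -20 (B = -4*((2 + 3) + 0) = -4*(5 + 0) = -4*5 = -20)
(133 + B)² = (133 - 20)² = 113² = 12769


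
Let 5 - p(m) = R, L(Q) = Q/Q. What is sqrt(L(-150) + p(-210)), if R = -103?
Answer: sqrt(109) ≈ 10.440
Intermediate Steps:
L(Q) = 1
p(m) = 108 (p(m) = 5 - 1*(-103) = 5 + 103 = 108)
sqrt(L(-150) + p(-210)) = sqrt(1 + 108) = sqrt(109)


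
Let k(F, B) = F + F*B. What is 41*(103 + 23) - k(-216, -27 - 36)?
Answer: -8226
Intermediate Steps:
k(F, B) = F + B*F
41*(103 + 23) - k(-216, -27 - 36) = 41*(103 + 23) - (-216)*(1 + (-27 - 36)) = 41*126 - (-216)*(1 - 63) = 5166 - (-216)*(-62) = 5166 - 1*13392 = 5166 - 13392 = -8226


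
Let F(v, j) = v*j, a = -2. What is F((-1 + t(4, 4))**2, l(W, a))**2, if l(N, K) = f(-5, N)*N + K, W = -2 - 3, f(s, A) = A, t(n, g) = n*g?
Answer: 26780625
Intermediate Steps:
t(n, g) = g*n
W = -5
l(N, K) = K + N**2 (l(N, K) = N*N + K = N**2 + K = K + N**2)
F(v, j) = j*v
F((-1 + t(4, 4))**2, l(W, a))**2 = ((-2 + (-5)**2)*(-1 + 4*4)**2)**2 = ((-2 + 25)*(-1 + 16)**2)**2 = (23*15**2)**2 = (23*225)**2 = 5175**2 = 26780625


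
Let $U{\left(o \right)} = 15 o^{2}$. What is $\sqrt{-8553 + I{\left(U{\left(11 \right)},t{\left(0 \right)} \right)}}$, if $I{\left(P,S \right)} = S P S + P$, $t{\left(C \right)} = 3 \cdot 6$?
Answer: $\sqrt{581322} \approx 762.44$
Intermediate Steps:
$t{\left(C \right)} = 18$
$I{\left(P,S \right)} = P + P S^{2}$ ($I{\left(P,S \right)} = P S S + P = P S^{2} + P = P + P S^{2}$)
$\sqrt{-8553 + I{\left(U{\left(11 \right)},t{\left(0 \right)} \right)}} = \sqrt{-8553 + 15 \cdot 11^{2} \left(1 + 18^{2}\right)} = \sqrt{-8553 + 15 \cdot 121 \left(1 + 324\right)} = \sqrt{-8553 + 1815 \cdot 325} = \sqrt{-8553 + 589875} = \sqrt{581322}$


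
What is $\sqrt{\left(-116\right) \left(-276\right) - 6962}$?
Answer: $\sqrt{25054} \approx 158.28$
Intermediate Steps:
$\sqrt{\left(-116\right) \left(-276\right) - 6962} = \sqrt{32016 - 6962} = \sqrt{25054}$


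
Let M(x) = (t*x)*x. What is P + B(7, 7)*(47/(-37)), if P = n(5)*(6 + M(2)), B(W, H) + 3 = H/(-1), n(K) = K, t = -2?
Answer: 100/37 ≈ 2.7027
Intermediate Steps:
M(x) = -2*x**2 (M(x) = (-2*x)*x = -2*x**2)
B(W, H) = -3 - H (B(W, H) = -3 + H/(-1) = -3 + H*(-1) = -3 - H)
P = -10 (P = 5*(6 - 2*2**2) = 5*(6 - 2*4) = 5*(6 - 8) = 5*(-2) = -10)
P + B(7, 7)*(47/(-37)) = -10 + (-3 - 1*7)*(47/(-37)) = -10 + (-3 - 7)*(47*(-1/37)) = -10 - 10*(-47/37) = -10 + 470/37 = 100/37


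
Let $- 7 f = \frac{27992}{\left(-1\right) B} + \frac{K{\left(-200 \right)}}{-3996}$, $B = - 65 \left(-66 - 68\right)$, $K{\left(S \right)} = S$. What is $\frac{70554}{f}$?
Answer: $\frac{153477703665}{983161} \approx 1.5611 \cdot 10^{5}$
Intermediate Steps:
$B = 8710$ ($B = \left(-65\right) \left(-134\right) = 8710$)
$f = \frac{1966322}{4350645}$ ($f = - \frac{\frac{27992}{\left(-1\right) 8710} - \frac{200}{-3996}}{7} = - \frac{\frac{27992}{-8710} - - \frac{50}{999}}{7} = - \frac{27992 \left(- \frac{1}{8710}\right) + \frac{50}{999}}{7} = - \frac{- \frac{13996}{4355} + \frac{50}{999}}{7} = \left(- \frac{1}{7}\right) \left(- \frac{13764254}{4350645}\right) = \frac{1966322}{4350645} \approx 0.45196$)
$\frac{70554}{f} = \frac{70554}{\frac{1966322}{4350645}} = 70554 \cdot \frac{4350645}{1966322} = \frac{153477703665}{983161}$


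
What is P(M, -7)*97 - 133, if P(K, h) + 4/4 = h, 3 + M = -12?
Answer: -909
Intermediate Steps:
M = -15 (M = -3 - 12 = -15)
P(K, h) = -1 + h
P(M, -7)*97 - 133 = (-1 - 7)*97 - 133 = -8*97 - 133 = -776 - 133 = -909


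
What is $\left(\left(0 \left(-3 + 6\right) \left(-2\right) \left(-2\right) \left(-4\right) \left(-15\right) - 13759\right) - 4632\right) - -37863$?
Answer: $19472$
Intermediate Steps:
$\left(\left(0 \left(-3 + 6\right) \left(-2\right) \left(-2\right) \left(-4\right) \left(-15\right) - 13759\right) - 4632\right) - -37863 = \left(\left(0 \cdot 3 \cdot 4 \left(-4\right) \left(-15\right) - 13759\right) - 4632\right) + 37863 = \left(\left(0 \left(-16\right) \left(-15\right) - 13759\right) - 4632\right) + 37863 = \left(\left(0 \left(-15\right) - 13759\right) - 4632\right) + 37863 = \left(\left(0 - 13759\right) - 4632\right) + 37863 = \left(-13759 - 4632\right) + 37863 = -18391 + 37863 = 19472$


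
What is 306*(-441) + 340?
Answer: -134606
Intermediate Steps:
306*(-441) + 340 = -134946 + 340 = -134606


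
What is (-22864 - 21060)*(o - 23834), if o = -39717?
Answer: 2791414124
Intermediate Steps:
(-22864 - 21060)*(o - 23834) = (-22864 - 21060)*(-39717 - 23834) = -43924*(-63551) = 2791414124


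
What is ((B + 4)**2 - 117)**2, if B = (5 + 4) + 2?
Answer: 11664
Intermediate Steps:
B = 11 (B = 9 + 2 = 11)
((B + 4)**2 - 117)**2 = ((11 + 4)**2 - 117)**2 = (15**2 - 117)**2 = (225 - 117)**2 = 108**2 = 11664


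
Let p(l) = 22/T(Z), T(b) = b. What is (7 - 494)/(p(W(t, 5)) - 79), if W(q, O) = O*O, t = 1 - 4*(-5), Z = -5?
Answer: 2435/417 ≈ 5.8393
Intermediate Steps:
t = 21 (t = 1 + 20 = 21)
W(q, O) = O²
p(l) = -22/5 (p(l) = 22/(-5) = 22*(-⅕) = -22/5)
(7 - 494)/(p(W(t, 5)) - 79) = (7 - 494)/(-22/5 - 79) = -487/(-417/5) = -487*(-5/417) = 2435/417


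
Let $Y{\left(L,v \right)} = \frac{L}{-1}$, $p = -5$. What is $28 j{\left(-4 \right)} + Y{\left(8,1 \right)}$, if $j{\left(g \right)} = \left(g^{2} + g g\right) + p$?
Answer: $748$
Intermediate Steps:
$Y{\left(L,v \right)} = - L$ ($Y{\left(L,v \right)} = L \left(-1\right) = - L$)
$j{\left(g \right)} = -5 + 2 g^{2}$ ($j{\left(g \right)} = \left(g^{2} + g g\right) - 5 = \left(g^{2} + g^{2}\right) - 5 = 2 g^{2} - 5 = -5 + 2 g^{2}$)
$28 j{\left(-4 \right)} + Y{\left(8,1 \right)} = 28 \left(-5 + 2 \left(-4\right)^{2}\right) - 8 = 28 \left(-5 + 2 \cdot 16\right) - 8 = 28 \left(-5 + 32\right) - 8 = 28 \cdot 27 - 8 = 756 - 8 = 748$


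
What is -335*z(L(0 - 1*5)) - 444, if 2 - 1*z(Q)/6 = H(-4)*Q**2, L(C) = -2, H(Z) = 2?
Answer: 11616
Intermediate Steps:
z(Q) = 12 - 12*Q**2
-335*z(L(0 - 1*5)) - 444 = -335*(12 - 12*(-2)**2) - 444 = -335*(12 - 12*4) - 444 = -335*(12 - 48) - 444 = -335*(-36) - 444 = 12060 - 444 = 11616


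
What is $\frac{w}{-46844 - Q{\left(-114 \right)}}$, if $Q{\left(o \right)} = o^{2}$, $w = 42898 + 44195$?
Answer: $- \frac{87093}{59840} \approx -1.4554$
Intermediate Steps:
$w = 87093$
$\frac{w}{-46844 - Q{\left(-114 \right)}} = \frac{87093}{-46844 - \left(-114\right)^{2}} = \frac{87093}{-46844 - 12996} = \frac{87093}{-59840} = 87093 \left(- \frac{1}{59840}\right) = - \frac{87093}{59840}$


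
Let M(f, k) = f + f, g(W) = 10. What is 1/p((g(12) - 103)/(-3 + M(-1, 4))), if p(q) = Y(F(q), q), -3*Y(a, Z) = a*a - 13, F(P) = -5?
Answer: -¼ ≈ -0.25000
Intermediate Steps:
M(f, k) = 2*f
Y(a, Z) = 13/3 - a²/3 (Y(a, Z) = -(a*a - 13)/3 = -(a² - 13)/3 = -(-13 + a²)/3 = 13/3 - a²/3)
p(q) = -4 (p(q) = 13/3 - ⅓*(-5)² = 13/3 - ⅓*25 = 13/3 - 25/3 = -4)
1/p((g(12) - 103)/(-3 + M(-1, 4))) = 1/(-4) = -¼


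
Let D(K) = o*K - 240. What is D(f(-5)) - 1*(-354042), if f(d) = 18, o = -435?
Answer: 345972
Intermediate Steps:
D(K) = -240 - 435*K (D(K) = -435*K - 240 = -240 - 435*K)
D(f(-5)) - 1*(-354042) = (-240 - 435*18) - 1*(-354042) = (-240 - 7830) + 354042 = -8070 + 354042 = 345972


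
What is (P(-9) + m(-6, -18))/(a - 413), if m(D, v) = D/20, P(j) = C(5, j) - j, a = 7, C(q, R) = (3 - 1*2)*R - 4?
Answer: 43/4060 ≈ 0.010591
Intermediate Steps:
C(q, R) = -4 + R (C(q, R) = (3 - 2)*R - 4 = 1*R - 4 = R - 4 = -4 + R)
P(j) = -4 (P(j) = (-4 + j) - j = -4)
m(D, v) = D/20 (m(D, v) = D*(1/20) = D/20)
(P(-9) + m(-6, -18))/(a - 413) = (-4 + (1/20)*(-6))/(7 - 413) = (-4 - 3/10)/(-406) = -43/10*(-1/406) = 43/4060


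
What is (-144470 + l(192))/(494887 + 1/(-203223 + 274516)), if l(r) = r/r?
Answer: -10299628417/35281978892 ≈ -0.29192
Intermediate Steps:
l(r) = 1
(-144470 + l(192))/(494887 + 1/(-203223 + 274516)) = (-144470 + 1)/(494887 + 1/(-203223 + 274516)) = -144469/(494887 + 1/71293) = -144469/35281978892/71293 = -144469*71293/35281978892 = -10299628417/35281978892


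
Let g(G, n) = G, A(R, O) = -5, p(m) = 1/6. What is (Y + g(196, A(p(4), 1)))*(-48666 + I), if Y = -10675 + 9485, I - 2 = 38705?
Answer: 9899246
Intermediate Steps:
I = 38707 (I = 2 + 38705 = 38707)
p(m) = ⅙
Y = -1190
(Y + g(196, A(p(4), 1)))*(-48666 + I) = (-1190 + 196)*(-48666 + 38707) = -994*(-9959) = 9899246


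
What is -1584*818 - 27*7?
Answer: -1295901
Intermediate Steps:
-1584*818 - 27*7 = -1295712 - 189 = -1295901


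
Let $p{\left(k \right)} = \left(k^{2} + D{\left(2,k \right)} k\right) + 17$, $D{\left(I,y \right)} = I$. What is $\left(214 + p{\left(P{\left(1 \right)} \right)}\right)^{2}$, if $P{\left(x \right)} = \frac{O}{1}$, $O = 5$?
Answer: $70756$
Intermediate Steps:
$P{\left(x \right)} = 5$ ($P{\left(x \right)} = \frac{5}{1} = 5 \cdot 1 = 5$)
$p{\left(k \right)} = 17 + k^{2} + 2 k$ ($p{\left(k \right)} = \left(k^{2} + 2 k\right) + 17 = 17 + k^{2} + 2 k$)
$\left(214 + p{\left(P{\left(1 \right)} \right)}\right)^{2} = \left(214 + \left(17 + 5^{2} + 2 \cdot 5\right)\right)^{2} = \left(214 + \left(17 + 25 + 10\right)\right)^{2} = \left(214 + 52\right)^{2} = 266^{2} = 70756$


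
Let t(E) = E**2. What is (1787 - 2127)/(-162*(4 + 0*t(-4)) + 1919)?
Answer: -340/1271 ≈ -0.26751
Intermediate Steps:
(1787 - 2127)/(-162*(4 + 0*t(-4)) + 1919) = (1787 - 2127)/(-162*(4 + 0*(-4)**2) + 1919) = -340/(-162*(4 + 0*16) + 1919) = -340/(-162*(4 + 0) + 1919) = -340/(-162*4 + 1919) = -340/(-648 + 1919) = -340/1271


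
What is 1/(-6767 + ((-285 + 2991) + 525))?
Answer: -1/3536 ≈ -0.00028281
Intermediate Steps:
1/(-6767 + ((-285 + 2991) + 525)) = 1/(-6767 + (2706 + 525)) = 1/(-6767 + 3231) = 1/(-3536) = -1/3536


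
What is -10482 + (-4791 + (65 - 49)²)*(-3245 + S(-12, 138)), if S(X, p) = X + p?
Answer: 14134183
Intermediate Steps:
-10482 + (-4791 + (65 - 49)²)*(-3245 + S(-12, 138)) = -10482 + (-4791 + (65 - 49)²)*(-3245 + (-12 + 138)) = -10482 + (-4791 + 16²)*(-3245 + 126) = -10482 + (-4791 + 256)*(-3119) = -10482 - 4535*(-3119) = -10482 + 14144665 = 14134183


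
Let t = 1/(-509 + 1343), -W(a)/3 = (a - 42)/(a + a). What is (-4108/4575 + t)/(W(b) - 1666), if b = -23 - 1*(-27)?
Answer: 2280998/4201556475 ≈ 0.00054289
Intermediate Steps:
b = 4 (b = -23 + 27 = 4)
W(a) = -3*(-42 + a)/(2*a) (W(a) = -3*(a - 42)/(a + a) = -3*(-42 + a)/(2*a))
t = 1/834 ≈ 0.0011990
(-4108/4575 + t)/(W(b) - 1666) = (-4108/4575 + 1/834)/((-3/2 + 63/4) - 1666) = -1140499/(1271850*(57/4 - 1666)) = -1140499/(1271850*(-6607/4)) = -1140499/1271850*(-4/6607) = 2280998/4201556475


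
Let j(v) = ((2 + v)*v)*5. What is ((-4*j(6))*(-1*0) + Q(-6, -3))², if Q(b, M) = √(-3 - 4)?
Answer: -7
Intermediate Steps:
Q(b, M) = I*√7 (Q(b, M) = √(-7) = I*√7)
j(v) = 5*v*(2 + v) (j(v) = (v*(2 + v))*5 = 5*v*(2 + v))
((-4*j(6))*(-1*0) + Q(-6, -3))² = ((-20*6*(2 + 6))*(-1*0) + I*√7)² = (-20*6*8*0 + I*√7)² = (-4*240*0 + I*√7)² = (-960*0 + I*√7)² = (0 + I*√7)² = (I*√7)² = -7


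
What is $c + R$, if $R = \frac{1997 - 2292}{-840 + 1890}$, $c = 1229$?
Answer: $\frac{258031}{210} \approx 1228.7$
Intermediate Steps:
$R = - \frac{59}{210}$ ($R = - \frac{295}{1050} = \left(-295\right) \frac{1}{1050} = - \frac{59}{210} \approx -0.28095$)
$c + R = 1229 - \frac{59}{210} = \frac{258031}{210}$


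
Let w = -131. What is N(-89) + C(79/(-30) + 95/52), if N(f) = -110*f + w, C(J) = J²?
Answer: 5876931241/608400 ≈ 9659.7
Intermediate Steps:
N(f) = -131 - 110*f (N(f) = -110*f - 131 = -131 - 110*f)
N(-89) + C(79/(-30) + 95/52) = (-131 - 110*(-89)) + (79/(-30) + 95/52)² = (-131 + 9790) + (79*(-1/30) + 95*(1/52))² = 9659 + (-79/30 + 95/52)² = 9659 + (-629/780)² = 9659 + 395641/608400 = 5876931241/608400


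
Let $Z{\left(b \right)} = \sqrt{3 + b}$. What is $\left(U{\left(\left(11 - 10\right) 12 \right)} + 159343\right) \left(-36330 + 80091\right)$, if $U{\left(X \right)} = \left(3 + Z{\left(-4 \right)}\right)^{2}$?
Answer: $6973359111 + 262566 i \approx 6.9734 \cdot 10^{9} + 2.6257 \cdot 10^{5} i$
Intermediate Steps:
$U{\left(X \right)} = \left(3 + i\right)^{2}$ ($U{\left(X \right)} = \left(3 + \sqrt{3 - 4}\right)^{2} = \left(3 + \sqrt{-1}\right)^{2} = \left(3 + i\right)^{2}$)
$\left(U{\left(\left(11 - 10\right) 12 \right)} + 159343\right) \left(-36330 + 80091\right) = \left(\left(3 + i\right)^{2} + 159343\right) \left(-36330 + 80091\right) = \left(159343 + \left(3 + i\right)^{2}\right) 43761 = 6973009023 + 43761 \left(3 + i\right)^{2}$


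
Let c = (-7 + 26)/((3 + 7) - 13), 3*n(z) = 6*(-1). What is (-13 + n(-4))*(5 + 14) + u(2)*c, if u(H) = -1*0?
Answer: -285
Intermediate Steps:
n(z) = -2 (n(z) = (6*(-1))/3 = (1/3)*(-6) = -2)
u(H) = 0
c = -19/3 (c = 19/(10 - 13) = 19/(-3) = 19*(-1/3) = -19/3 ≈ -6.3333)
(-13 + n(-4))*(5 + 14) + u(2)*c = (-13 - 2)*(5 + 14) + 0*(-19/3) = -15*19 + 0 = -285 + 0 = -285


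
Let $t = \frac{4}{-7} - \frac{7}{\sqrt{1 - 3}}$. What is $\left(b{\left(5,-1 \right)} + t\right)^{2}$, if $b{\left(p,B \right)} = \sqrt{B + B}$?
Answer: $\frac{\left(-8 + 63 i \sqrt{2}\right)^{2}}{196} \approx -40.173 - 7.2731 i$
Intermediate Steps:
$b{\left(p,B \right)} = \sqrt{2} \sqrt{B}$ ($b{\left(p,B \right)} = \sqrt{2 B} = \sqrt{2} \sqrt{B}$)
$t = - \frac{4}{7} + \frac{7 i \sqrt{2}}{2}$ ($t = 4 \left(- \frac{1}{7}\right) - \frac{7}{\sqrt{-2}} = - \frac{4}{7} - \frac{7}{i \sqrt{2}} = - \frac{4}{7} - 7 \left(- \frac{i \sqrt{2}}{2}\right) = - \frac{4}{7} + \frac{7 i \sqrt{2}}{2} \approx -0.57143 + 4.9497 i$)
$\left(b{\left(5,-1 \right)} + t\right)^{2} = \left(\sqrt{2} \sqrt{-1} - \left(\frac{4}{7} - \frac{7 i \sqrt{2}}{2}\right)\right)^{2} = \left(\sqrt{2} i - \left(\frac{4}{7} - \frac{7 i \sqrt{2}}{2}\right)\right)^{2} = \left(i \sqrt{2} - \left(\frac{4}{7} - \frac{7 i \sqrt{2}}{2}\right)\right)^{2} = \left(- \frac{4}{7} + \frac{9 i \sqrt{2}}{2}\right)^{2}$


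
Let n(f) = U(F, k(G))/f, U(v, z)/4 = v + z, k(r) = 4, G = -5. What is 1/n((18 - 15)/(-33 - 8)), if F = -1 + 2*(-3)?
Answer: 1/164 ≈ 0.0060976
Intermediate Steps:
F = -7 (F = -1 - 6 = -7)
U(v, z) = 4*v + 4*z (U(v, z) = 4*(v + z) = 4*v + 4*z)
n(f) = -12/f (n(f) = (4*(-7) + 4*4)/f = (-28 + 16)/f = -12/f)
1/n((18 - 15)/(-33 - 8)) = 1/(-12*(-33 - 8)/(18 - 15)) = 1/(-12/(3/(-41))) = 1/(-12/(3*(-1/41))) = 1/(-12/(-3/41)) = 1/(-12*(-41/3)) = 1/164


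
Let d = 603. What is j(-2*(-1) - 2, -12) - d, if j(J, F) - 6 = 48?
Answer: -549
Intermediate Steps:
j(J, F) = 54 (j(J, F) = 6 + 48 = 54)
j(-2*(-1) - 2, -12) - d = 54 - 1*603 = 54 - 603 = -549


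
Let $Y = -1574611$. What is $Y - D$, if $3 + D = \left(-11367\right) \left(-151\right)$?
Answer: $-3291025$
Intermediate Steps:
$D = 1716414$ ($D = -3 - -1716417 = -3 + 1716417 = 1716414$)
$Y - D = -1574611 - 1716414 = -3291025$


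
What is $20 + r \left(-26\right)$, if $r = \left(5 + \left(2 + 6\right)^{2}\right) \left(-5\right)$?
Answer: $8990$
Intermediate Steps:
$r = -345$ ($r = \left(5 + 8^{2}\right) \left(-5\right) = \left(5 + 64\right) \left(-5\right) = 69 \left(-5\right) = -345$)
$20 + r \left(-26\right) = 20 - -8970 = 20 + 8970 = 8990$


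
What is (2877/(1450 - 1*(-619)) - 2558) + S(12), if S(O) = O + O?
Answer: -5239969/2069 ≈ -2532.6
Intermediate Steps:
S(O) = 2*O
(2877/(1450 - 1*(-619)) - 2558) + S(12) = (2877/(1450 - 1*(-619)) - 2558) + 2*12 = (2877/(1450 + 619) - 2558) + 24 = (2877/2069 - 2558) + 24 = -5289625/2069 + 24 = -5239969/2069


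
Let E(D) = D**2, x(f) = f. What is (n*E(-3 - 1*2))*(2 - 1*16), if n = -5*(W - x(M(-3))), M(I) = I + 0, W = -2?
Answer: 1750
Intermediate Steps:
M(I) = I
n = -5 (n = -5*(-2 - 1*(-3)) = -5*(-2 + 3) = -5*1 = -5)
(n*E(-3 - 1*2))*(2 - 1*16) = (-5*(-3 - 1*2)**2)*(2 - 1*16) = (-5*(-3 - 2)**2)*(2 - 16) = -5*(-5)**2*(-14) = -5*25*(-14) = -125*(-14) = 1750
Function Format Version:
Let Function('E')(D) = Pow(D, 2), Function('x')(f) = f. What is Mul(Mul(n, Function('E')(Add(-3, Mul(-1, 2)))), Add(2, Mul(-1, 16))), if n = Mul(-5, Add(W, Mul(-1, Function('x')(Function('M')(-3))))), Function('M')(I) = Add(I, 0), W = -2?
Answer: 1750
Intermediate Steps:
Function('M')(I) = I
n = -5 (n = Mul(-5, Add(-2, Mul(-1, -3))) = Mul(-5, Add(-2, 3)) = Mul(-5, 1) = -5)
Mul(Mul(n, Function('E')(Add(-3, Mul(-1, 2)))), Add(2, Mul(-1, 16))) = Mul(Mul(-5, Pow(Add(-3, Mul(-1, 2)), 2)), Add(2, Mul(-1, 16))) = Mul(Mul(-5, Pow(Add(-3, -2), 2)), Add(2, -16)) = Mul(Mul(-5, Pow(-5, 2)), -14) = Mul(Mul(-5, 25), -14) = Mul(-125, -14) = 1750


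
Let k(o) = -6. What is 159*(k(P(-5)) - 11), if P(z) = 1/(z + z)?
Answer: -2703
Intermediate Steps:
P(z) = 1/(2*z)
159*(k(P(-5)) - 11) = 159*(-6 - 11) = 159*(-17) = -2703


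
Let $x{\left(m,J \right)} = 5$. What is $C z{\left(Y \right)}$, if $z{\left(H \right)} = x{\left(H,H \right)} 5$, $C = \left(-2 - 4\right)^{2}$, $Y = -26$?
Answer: $900$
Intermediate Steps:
$C = 36$ ($C = \left(-6\right)^{2} = 36$)
$z{\left(H \right)} = 25$ ($z{\left(H \right)} = 5 \cdot 5 = 25$)
$C z{\left(Y \right)} = 36 \cdot 25 = 900$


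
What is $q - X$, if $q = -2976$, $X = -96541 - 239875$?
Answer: $333440$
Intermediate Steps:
$X = -336416$ ($X = -96541 - 239875 = -336416$)
$q - X = -2976 - -336416 = -2976 + 336416 = 333440$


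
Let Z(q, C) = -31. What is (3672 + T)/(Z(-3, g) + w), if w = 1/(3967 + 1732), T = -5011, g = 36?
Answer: 7630961/176668 ≈ 43.194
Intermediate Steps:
w = 1/5699 ≈ 0.00017547
(3672 + T)/(Z(-3, g) + w) = (3672 - 5011)/(-31 + 1/5699) = -1339/(-176668/5699) = -1339*(-5699/176668) = 7630961/176668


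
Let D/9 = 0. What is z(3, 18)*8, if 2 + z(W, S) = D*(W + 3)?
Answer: -16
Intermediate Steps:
D = 0 (D = 9*0 = 0)
z(W, S) = -2 (z(W, S) = -2 + 0*(W + 3) = -2 + 0*(3 + W) = -2 + 0 = -2)
z(3, 18)*8 = -2*8 = -16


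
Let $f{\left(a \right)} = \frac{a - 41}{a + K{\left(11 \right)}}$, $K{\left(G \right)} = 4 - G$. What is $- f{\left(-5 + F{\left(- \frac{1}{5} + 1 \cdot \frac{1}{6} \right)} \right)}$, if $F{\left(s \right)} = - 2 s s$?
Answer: $- \frac{20701}{5401} \approx -3.8328$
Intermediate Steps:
$F{\left(s \right)} = - 2 s^{2}$
$f{\left(a \right)} = \frac{-41 + a}{-7 + a}$ ($f{\left(a \right)} = \frac{a - 41}{a + \left(4 - 11\right)} = \frac{-41 + a}{a + \left(4 - 11\right)} = \frac{-41 + a}{a - 7} = \frac{-41 + a}{-7 + a}$)
$- f{\left(-5 + F{\left(- \frac{1}{5} + 1 \cdot \frac{1}{6} \right)} \right)} = - \frac{-41 - \left(5 + 2 \left(- \frac{1}{5} + 1 \cdot \frac{1}{6}\right)^{2}\right)}{-7 - \left(5 + 2 \left(- \frac{1}{5} + 1 \cdot \frac{1}{6}\right)^{2}\right)} = - \frac{-41 - \left(5 + 2 \left(\left(-1\right) \frac{1}{5} + 1 \cdot \frac{1}{6}\right)^{2}\right)}{-7 - \left(5 + 2 \left(\left(-1\right) \frac{1}{5} + 1 \cdot \frac{1}{6}\right)^{2}\right)} = - \frac{-41 - \left(5 + 2 \left(- \frac{1}{5} + \frac{1}{6}\right)^{2}\right)}{-7 - \left(5 + 2 \left(- \frac{1}{5} + \frac{1}{6}\right)^{2}\right)} = - \frac{-41 - \left(5 + 2 \left(- \frac{1}{30}\right)^{2}\right)}{-7 - \left(5 + 2 \left(- \frac{1}{30}\right)^{2}\right)} = - \frac{-41 - \frac{2251}{450}}{-7 - \frac{2251}{450}} = - \frac{-20701}{\left(- \frac{5401}{450}\right) 450} = - \frac{\left(-450\right) \left(-20701\right)}{5401 \cdot 450} = \left(-1\right) \frac{20701}{5401} = - \frac{20701}{5401}$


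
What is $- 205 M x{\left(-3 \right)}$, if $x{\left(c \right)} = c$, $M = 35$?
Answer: $21525$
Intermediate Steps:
$- 205 M x{\left(-3 \right)} = \left(-205\right) 35 \left(-3\right) = \left(-7175\right) \left(-3\right) = 21525$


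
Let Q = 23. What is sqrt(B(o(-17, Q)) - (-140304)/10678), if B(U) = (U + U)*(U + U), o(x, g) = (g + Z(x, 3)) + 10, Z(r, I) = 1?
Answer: 2*sqrt(33045324058)/5339 ≈ 68.097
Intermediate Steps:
o(x, g) = 11 + g (o(x, g) = (g + 1) + 10 = (1 + g) + 10 = 11 + g)
B(U) = 4*U**2 (B(U) = (2*U)*(2*U) = 4*U**2)
sqrt(B(o(-17, Q)) - (-140304)/10678) = sqrt(4*(11 + 23)**2 - (-140304)/10678) = sqrt(4*34**2 - (-140304)/10678) = sqrt(4*1156 - 8*(-8769/5339)) = sqrt(4624 + 70152/5339) = sqrt(24757688/5339) = 2*sqrt(33045324058)/5339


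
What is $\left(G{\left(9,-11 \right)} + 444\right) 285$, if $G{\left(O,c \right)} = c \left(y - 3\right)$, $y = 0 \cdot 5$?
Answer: $135945$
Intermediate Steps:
$y = 0$
$G{\left(O,c \right)} = - 3 c$ ($G{\left(O,c \right)} = c \left(0 - 3\right) = c \left(-3\right) = - 3 c$)
$\left(G{\left(9,-11 \right)} + 444\right) 285 = \left(\left(-3\right) \left(-11\right) + 444\right) 285 = \left(33 + 444\right) 285 = 477 \cdot 285 = 135945$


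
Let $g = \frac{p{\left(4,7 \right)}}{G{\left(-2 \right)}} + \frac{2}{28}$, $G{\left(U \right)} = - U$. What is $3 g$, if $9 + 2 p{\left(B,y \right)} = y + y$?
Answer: $\frac{111}{28} \approx 3.9643$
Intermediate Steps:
$p{\left(B,y \right)} = - \frac{9}{2} + y$ ($p{\left(B,y \right)} = - \frac{9}{2} + \frac{y + y}{2} = - \frac{9}{2} + \frac{2 y}{2} = - \frac{9}{2} + y$)
$g = \frac{37}{28}$ ($g = \frac{- \frac{9}{2} + 7}{\left(-1\right) \left(-2\right)} + \frac{2}{28} = \frac{5}{2 \cdot 2} + 2 \cdot \frac{1}{28} = \frac{5}{2} \cdot \frac{1}{2} + \frac{1}{14} = \frac{5}{4} + \frac{1}{14} = \frac{37}{28} \approx 1.3214$)
$3 g = 3 \cdot \frac{37}{28} = \frac{111}{28}$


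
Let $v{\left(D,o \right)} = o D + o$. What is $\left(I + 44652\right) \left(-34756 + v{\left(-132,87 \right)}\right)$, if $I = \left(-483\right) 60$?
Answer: $-723309816$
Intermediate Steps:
$v{\left(D,o \right)} = o + D o$ ($v{\left(D,o \right)} = D o + o = o + D o$)
$I = -28980$
$\left(I + 44652\right) \left(-34756 + v{\left(-132,87 \right)}\right) = \left(-28980 + 44652\right) \left(-34756 + 87 \left(1 - 132\right)\right) = 15672 \left(-34756 + 87 \left(-131\right)\right) = 15672 \left(-34756 - 11397\right) = 15672 \left(-46153\right) = -723309816$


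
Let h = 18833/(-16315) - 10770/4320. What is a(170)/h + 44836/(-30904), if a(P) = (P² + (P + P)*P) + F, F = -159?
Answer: -1570915186345493/66204379862 ≈ -23728.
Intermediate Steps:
a(P) = -159 + 3*P² (a(P) = (P² + (P + P)*P) - 159 = (P² + (2*P)*P) - 159 = (P² + 2*P²) - 159 = 3*P² - 159 = -159 + 3*P²)
h = -8569037/2349360 (h = 18833*(-1/16315) - 10770*1/4320 = -18833/16315 - 359/144 = -8569037/2349360 ≈ -3.6474)
a(170)/h + 44836/(-30904) = (-159 + 3*170²)/(-8569037/2349360) + 44836/(-30904) = (-159 + 3*28900)*(-2349360/8569037) + 44836*(-1/30904) = (-159 + 86700)*(-2349360/8569037) - 11209/7726 = 86541*(-2349360/8569037) - 11209/7726 = -203315963760/8569037 - 11209/7726 = -1570915186345493/66204379862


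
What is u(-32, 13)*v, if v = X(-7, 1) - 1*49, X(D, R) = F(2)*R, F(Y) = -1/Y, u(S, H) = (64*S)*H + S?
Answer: 1319472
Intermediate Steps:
u(S, H) = S + 64*H*S (u(S, H) = 64*H*S + S = S + 64*H*S)
X(D, R) = -R/2 (X(D, R) = (-1/2)*R = (-1*½)*R = -R/2)
v = -99/2 (v = -½*1 - 1*49 = -½ - 49 = -99/2 ≈ -49.500)
u(-32, 13)*v = -32*(1 + 64*13)*(-99/2) = -32*(1 + 832)*(-99/2) = -32*833*(-99/2) = -26656*(-99/2) = 1319472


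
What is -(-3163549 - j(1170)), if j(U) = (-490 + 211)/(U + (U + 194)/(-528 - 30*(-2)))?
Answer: 431979419758/136549 ≈ 3.1635e+6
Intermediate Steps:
j(U) = -279/(-97/234 + 467*U/468) (j(U) = -279/(U + (194 + U)/(-528 + 60)) = -279/(U + (194 + U)/(-468)) = -279/(U + (194 + U)*(-1/468)) = -279/(U + (-97/234 - U/468)) = -279/(-97/234 + 467*U/468))
-(-3163549 - j(1170)) = -(-3163549 - (-130572)/(-194 + 467*1170)) = -(-3163549 - (-130572)/(-194 + 546390)) = -(-3163549 - (-130572)/546196) = -(-3163549 - 1*(-32643/136549)) = -(-3163549 + 32643/136549) = -1*(-431979419758/136549) = 431979419758/136549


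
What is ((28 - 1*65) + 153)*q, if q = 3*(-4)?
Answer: -1392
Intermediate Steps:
q = -12
((28 - 1*65) + 153)*q = ((28 - 1*65) + 153)*(-12) = ((28 - 65) + 153)*(-12) = (-37 + 153)*(-12) = 116*(-12) = -1392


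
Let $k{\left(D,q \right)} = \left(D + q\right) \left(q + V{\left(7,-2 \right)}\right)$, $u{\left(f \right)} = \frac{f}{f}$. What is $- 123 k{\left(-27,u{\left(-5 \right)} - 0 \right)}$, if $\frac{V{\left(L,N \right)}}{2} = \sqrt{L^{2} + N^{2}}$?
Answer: $3198 + 6396 \sqrt{53} \approx 49762.0$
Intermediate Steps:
$u{\left(f \right)} = 1$
$V{\left(L,N \right)} = 2 \sqrt{L^{2} + N^{2}}$
$k{\left(D,q \right)} = \left(D + q\right) \left(q + 2 \sqrt{53}\right)$ ($k{\left(D,q \right)} = \left(D + q\right) \left(q + 2 \sqrt{7^{2} + \left(-2\right)^{2}}\right) = \left(D + q\right) \left(q + 2 \sqrt{49 + 4}\right) = \left(D + q\right) \left(q + 2 \sqrt{53}\right)$)
$- 123 k{\left(-27,u{\left(-5 \right)} - 0 \right)} = - 123 \left(\left(1 - 0\right)^{2} - 27 \left(1 - 0\right) + 2 \left(-27\right) \sqrt{53} + 2 \left(1 - 0\right) \sqrt{53}\right) = - 123 \left(\left(1 + 0\right)^{2} - 27 \left(1 + 0\right) - 54 \sqrt{53} + 2 \left(1 + 0\right) \sqrt{53}\right) = - 123 \left(1^{2} - 27 - 54 \sqrt{53} + 2 \cdot 1 \sqrt{53}\right) = - 123 \left(1 - 27 - 54 \sqrt{53} + 2 \sqrt{53}\right) = - 123 \left(-26 - 52 \sqrt{53}\right) = 3198 + 6396 \sqrt{53}$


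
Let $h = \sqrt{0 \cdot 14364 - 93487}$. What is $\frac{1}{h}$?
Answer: $- \frac{i \sqrt{93487}}{93487} \approx - 0.0032706 i$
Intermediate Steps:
$h = i \sqrt{93487}$ ($h = \sqrt{0 - 93487} = \sqrt{-93487} = i \sqrt{93487} \approx 305.76 i$)
$\frac{1}{h} = \frac{1}{i \sqrt{93487}} = - \frac{i \sqrt{93487}}{93487}$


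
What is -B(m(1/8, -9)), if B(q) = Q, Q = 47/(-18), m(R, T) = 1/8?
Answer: 47/18 ≈ 2.6111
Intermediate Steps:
m(R, T) = 1/8
Q = -47/18 (Q = 47*(-1/18) = -47/18 ≈ -2.6111)
B(q) = -47/18
-B(m(1/8, -9)) = -1*(-47/18) = 47/18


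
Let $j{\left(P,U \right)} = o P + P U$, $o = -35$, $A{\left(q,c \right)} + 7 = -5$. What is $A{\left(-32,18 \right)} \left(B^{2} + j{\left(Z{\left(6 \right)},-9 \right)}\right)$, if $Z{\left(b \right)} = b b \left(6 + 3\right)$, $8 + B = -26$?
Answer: $157200$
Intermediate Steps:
$B = -34$ ($B = -8 - 26 = -34$)
$A{\left(q,c \right)} = -12$ ($A{\left(q,c \right)} = -7 - 5 = -12$)
$Z{\left(b \right)} = 9 b^{2}$ ($Z{\left(b \right)} = b b 9 = b 9 b = 9 b^{2}$)
$j{\left(P,U \right)} = - 35 P + P U$
$A{\left(-32,18 \right)} \left(B^{2} + j{\left(Z{\left(6 \right)},-9 \right)}\right) = - 12 \left(\left(-34\right)^{2} + 9 \cdot 6^{2} \left(-35 - 9\right)\right) = - 12 \left(1156 + 9 \cdot 36 \left(-44\right)\right) = - 12 \left(1156 + 324 \left(-44\right)\right) = - 12 \left(1156 - 14256\right) = \left(-12\right) \left(-13100\right) = 157200$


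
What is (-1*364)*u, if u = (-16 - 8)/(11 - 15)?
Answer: -2184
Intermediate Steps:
u = 6 (u = -24/(-4) = -24*(-¼) = 6)
(-1*364)*u = -1*364*6 = -364*6 = -2184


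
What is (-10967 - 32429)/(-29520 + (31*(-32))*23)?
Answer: 10849/13084 ≈ 0.82918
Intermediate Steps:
(-10967 - 32429)/(-29520 + (31*(-32))*23) = -43396/(-29520 - 992*23) = -43396/(-29520 - 22816) = -43396/(-52336) = -43396*(-1/52336) = 10849/13084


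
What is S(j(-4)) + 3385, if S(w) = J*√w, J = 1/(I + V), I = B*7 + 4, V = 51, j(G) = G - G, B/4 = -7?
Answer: 3385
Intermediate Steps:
B = -28 (B = 4*(-7) = -28)
j(G) = 0
I = -192 (I = -28*7 + 4 = -196 + 4 = -192)
J = -1/141 (J = 1/(-192 + 51) = 1/(-141) = -1/141 ≈ -0.0070922)
S(w) = -√w/141
S(j(-4)) + 3385 = -√0/141 + 3385 = -1/141*0 + 3385 = 0 + 3385 = 3385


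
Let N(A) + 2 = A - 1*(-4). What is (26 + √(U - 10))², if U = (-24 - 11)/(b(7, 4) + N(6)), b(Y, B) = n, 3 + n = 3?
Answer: (104 + I*√230)²/16 ≈ 661.63 + 197.15*I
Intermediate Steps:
N(A) = 2 + A (N(A) = -2 + (A - 1*(-4)) = -2 + (A + 4) = -2 + (4 + A) = 2 + A)
n = 0 (n = -3 + 3 = 0)
b(Y, B) = 0
U = -35/8 (U = (-24 - 11)/(0 + (2 + 6)) = -35/(0 + 8) = -35/8 ≈ -4.3750)
(26 + √(U - 10))² = (26 + √(-35/8 - 10))² = (26 + √(-115/8))² = (26 + I*√230/4)²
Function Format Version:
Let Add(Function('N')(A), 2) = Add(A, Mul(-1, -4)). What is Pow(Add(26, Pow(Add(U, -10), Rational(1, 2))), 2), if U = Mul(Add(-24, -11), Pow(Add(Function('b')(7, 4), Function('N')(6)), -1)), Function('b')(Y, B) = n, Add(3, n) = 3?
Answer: Mul(Rational(1, 16), Pow(Add(104, Mul(I, Pow(230, Rational(1, 2)))), 2)) ≈ Add(661.63, Mul(197.15, I))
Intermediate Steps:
Function('N')(A) = Add(2, A) (Function('N')(A) = Add(-2, Add(A, Mul(-1, -4))) = Add(-2, Add(A, 4)) = Add(-2, Add(4, A)) = Add(2, A))
n = 0 (n = Add(-3, 3) = 0)
Function('b')(Y, B) = 0
U = Rational(-35, 8) (U = Mul(Add(-24, -11), Pow(Add(0, Add(2, 6)), -1)) = Mul(-35, Pow(Add(0, 8), -1)) = Mul(-35, Pow(8, -1)) = Mul(-35, Rational(1, 8)) = Rational(-35, 8) ≈ -4.3750)
Pow(Add(26, Pow(Add(U, -10), Rational(1, 2))), 2) = Pow(Add(26, Pow(Add(Rational(-35, 8), -10), Rational(1, 2))), 2) = Pow(Add(26, Pow(Rational(-115, 8), Rational(1, 2))), 2) = Pow(Add(26, Mul(Rational(1, 4), I, Pow(230, Rational(1, 2)))), 2)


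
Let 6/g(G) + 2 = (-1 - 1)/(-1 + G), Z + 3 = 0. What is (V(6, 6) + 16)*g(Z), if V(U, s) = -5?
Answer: -44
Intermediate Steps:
Z = -3 (Z = -3 + 0 = -3)
g(G) = 6/(-2 - 2/(-1 + G)) (g(G) = 6/(-2 + (-1 - 1)/(-1 + G)) = 6/(-2 - 2/(-1 + G)))
(V(6, 6) + 16)*g(Z) = (-5 + 16)*(-3 + 3/(-3)) = 11*(-3 + 3*(-1/3)) = 11*(-3 - 1) = 11*(-4) = -44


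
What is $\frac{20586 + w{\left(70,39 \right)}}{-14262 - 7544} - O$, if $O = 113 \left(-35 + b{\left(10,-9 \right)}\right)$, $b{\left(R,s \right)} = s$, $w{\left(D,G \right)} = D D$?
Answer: $\frac{54196973}{10903} \approx 4970.8$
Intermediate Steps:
$w{\left(D,G \right)} = D^{2}$
$O = -4972$ ($O = 113 \left(-35 - 9\right) = 113 \left(-44\right) = -4972$)
$\frac{20586 + w{\left(70,39 \right)}}{-14262 - 7544} - O = \frac{20586 + 70^{2}}{-14262 - 7544} - -4972 = \frac{20586 + 4900}{-21806} + 4972 = 25486 \left(- \frac{1}{21806}\right) + 4972 = - \frac{12743}{10903} + 4972 = \frac{54196973}{10903}$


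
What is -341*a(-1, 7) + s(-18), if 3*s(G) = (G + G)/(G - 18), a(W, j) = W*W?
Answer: -1022/3 ≈ -340.67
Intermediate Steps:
a(W, j) = W**2
s(G) = 2*G/(3*(-18 + G)) (s(G) = ((G + G)/(G - 18))/3 = ((2*G)/(-18 + G))/3 = (2*G/(-18 + G))/3 = 2*G/(3*(-18 + G)))
-341*a(-1, 7) + s(-18) = -341*(-1)**2 + (2/3)*(-18)/(-18 - 18) = -341*1 + (2/3)*(-18)/(-36) = -341 + (2/3)*(-18)*(-1/36) = -341 + 1/3 = -1022/3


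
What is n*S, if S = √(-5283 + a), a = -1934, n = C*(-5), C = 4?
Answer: -20*I*√7217 ≈ -1699.1*I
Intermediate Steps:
n = -20 (n = 4*(-5) = -20)
S = I*√7217 (S = √(-5283 - 1934) = √(-7217) = I*√7217 ≈ 84.953*I)
n*S = -20*I*√7217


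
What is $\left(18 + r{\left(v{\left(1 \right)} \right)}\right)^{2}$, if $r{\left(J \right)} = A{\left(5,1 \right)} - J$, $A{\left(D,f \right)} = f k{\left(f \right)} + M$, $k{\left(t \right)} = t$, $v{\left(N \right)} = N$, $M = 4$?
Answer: $484$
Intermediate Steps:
$A{\left(D,f \right)} = 4 + f^{2}$ ($A{\left(D,f \right)} = f f + 4 = f^{2} + 4 = 4 + f^{2}$)
$r{\left(J \right)} = 5 - J$ ($r{\left(J \right)} = \left(4 + 1^{2}\right) - J = \left(4 + 1\right) - J = 5 - J$)
$\left(18 + r{\left(v{\left(1 \right)} \right)}\right)^{2} = \left(18 + \left(5 - 1\right)\right)^{2} = \left(18 + 4\right)^{2} = 22^{2} = 484$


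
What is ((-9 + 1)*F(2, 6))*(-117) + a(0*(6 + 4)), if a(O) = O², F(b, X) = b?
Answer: 1872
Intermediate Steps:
((-9 + 1)*F(2, 6))*(-117) + a(0*(6 + 4)) = ((-9 + 1)*2)*(-117) + (0*(6 + 4))² = -8*2*(-117) + (0*10)² = -16*(-117) + 0² = 1872 + 0 = 1872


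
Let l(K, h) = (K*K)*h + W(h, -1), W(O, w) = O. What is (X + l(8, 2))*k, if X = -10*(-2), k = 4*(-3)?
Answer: -1800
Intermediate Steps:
l(K, h) = h + h*K² (l(K, h) = (K*K)*h + h = K²*h + h = h*K² + h = h + h*K²)
k = -12
X = 20
(X + l(8, 2))*k = (20 + 2*(1 + 8²))*(-12) = (20 + 2*(1 + 64))*(-12) = (20 + 2*65)*(-12) = (20 + 130)*(-12) = 150*(-12) = -1800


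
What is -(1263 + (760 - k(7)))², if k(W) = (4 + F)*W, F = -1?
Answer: -4008004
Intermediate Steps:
k(W) = 3*W (k(W) = (4 - 1)*W = 3*W)
-(1263 + (760 - k(7)))² = -(1263 + (760 - 3*7))² = -(1263 + (760 - 1*21))² = -(1263 + (760 - 21))² = -(1263 + 739)² = -1*2002² = -1*4008004 = -4008004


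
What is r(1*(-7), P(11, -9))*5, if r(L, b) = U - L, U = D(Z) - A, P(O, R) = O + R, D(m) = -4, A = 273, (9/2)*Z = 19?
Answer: -1350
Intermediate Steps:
Z = 38/9 (Z = (2/9)*19 = 38/9 ≈ 4.2222)
U = -277 (U = -4 - 1*273 = -4 - 273 = -277)
r(L, b) = -277 - L
r(1*(-7), P(11, -9))*5 = (-277 - (-7))*5 = (-277 - 1*(-7))*5 = (-277 + 7)*5 = -270*5 = -1350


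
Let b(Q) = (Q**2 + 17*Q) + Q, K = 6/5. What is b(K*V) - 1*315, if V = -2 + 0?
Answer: -8811/25 ≈ -352.44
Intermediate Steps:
V = -2
K = 6/5 (K = 6*(1/5) = 6/5 ≈ 1.2000)
b(Q) = Q**2 + 18*Q
b(K*V) - 1*315 = ((6/5)*(-2))*(18 + (6/5)*(-2)) - 1*315 = -12*(18 - 12/5)/5 - 315 = -12/5*78/5 - 315 = -936/25 - 315 = -8811/25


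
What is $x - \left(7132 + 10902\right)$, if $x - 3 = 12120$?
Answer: $-5911$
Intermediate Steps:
$x = 12123$ ($x = 3 + 12120 = 12123$)
$x - \left(7132 + 10902\right) = 12123 - \left(7132 + 10902\right) = 12123 - 18034 = -5911$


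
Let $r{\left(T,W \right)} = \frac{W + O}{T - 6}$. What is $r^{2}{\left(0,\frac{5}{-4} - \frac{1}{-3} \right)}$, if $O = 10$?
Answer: $\frac{11881}{5184} \approx 2.2919$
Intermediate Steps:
$r{\left(T,W \right)} = \frac{10 + W}{-6 + T}$ ($r{\left(T,W \right)} = \frac{W + 10}{T - 6} = \frac{10 + W}{-6 + T}$)
$r^{2}{\left(0,\frac{5}{-4} - \frac{1}{-3} \right)} = \left(\frac{10 + \left(\frac{5}{-4} - \frac{1}{-3}\right)}{-6 + 0}\right)^{2} = \left(\frac{10 + \left(5 \left(- \frac{1}{4}\right) - - \frac{1}{3}\right)}{-6}\right)^{2} = \left(- \frac{10 + \left(- \frac{5}{4} + \frac{1}{3}\right)}{6}\right)^{2} = \left(- \frac{10 - \frac{11}{12}}{6}\right)^{2} = \left(\left(- \frac{1}{6}\right) \frac{109}{12}\right)^{2} = \left(- \frac{109}{72}\right)^{2} = \frac{11881}{5184}$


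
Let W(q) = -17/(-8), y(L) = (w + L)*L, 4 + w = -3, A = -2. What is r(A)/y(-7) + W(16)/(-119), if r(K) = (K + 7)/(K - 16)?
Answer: -73/3528 ≈ -0.020692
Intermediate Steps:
w = -7 (w = -4 - 3 = -7)
r(K) = (7 + K)/(-16 + K)
y(L) = L*(-7 + L) (y(L) = (-7 + L)*L = L*(-7 + L))
W(q) = 17/8 (W(q) = -17*(-⅛) = 17/8)
r(A)/y(-7) + W(16)/(-119) = ((7 - 2)/(-16 - 2))/((-7*(-7 - 7))) + (17/8)/(-119) = (5/(-18))/((-7*(-14))) + (17/8)*(-1/119) = -1/18*5/98 - 1/56 = -5/18*1/98 - 1/56 = -5/1764 - 1/56 = -73/3528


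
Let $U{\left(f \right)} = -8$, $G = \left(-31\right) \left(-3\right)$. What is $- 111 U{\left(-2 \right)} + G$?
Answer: $981$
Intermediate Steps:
$G = 93$
$- 111 U{\left(-2 \right)} + G = \left(-111\right) \left(-8\right) + 93 = 888 + 93 = 981$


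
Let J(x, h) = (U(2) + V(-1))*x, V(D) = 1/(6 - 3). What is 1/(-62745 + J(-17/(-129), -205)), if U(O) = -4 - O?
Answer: -387/24282604 ≈ -1.5937e-5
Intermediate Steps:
V(D) = 1/3
J(x, h) = -17*x/3 (J(x, h) = ((-4 - 1*2) + 1/3)*x = ((-4 - 2) + 1/3)*x = (-6 + 1/3)*x = -17*x/3)
1/(-62745 + J(-17/(-129), -205)) = 1/(-62745 - (-289)/(3*(-129))) = 1/(-62745 - (-289)*(-1)/(3*129)) = 1/(-62745 - 17/3*17/129) = 1/(-62745 - 289/387) = 1/(-24282604/387) = -387/24282604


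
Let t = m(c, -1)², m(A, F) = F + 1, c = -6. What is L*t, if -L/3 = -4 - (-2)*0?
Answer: 0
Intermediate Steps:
m(A, F) = 1 + F
L = 12 (L = -3*(-4 - (-2)*0) = -3*(-4 - 1*0) = -3*(-4 + 0) = -3*(-4) = 12)
t = 0 (t = (1 - 1)² = 0² = 0)
L*t = 12*0 = 0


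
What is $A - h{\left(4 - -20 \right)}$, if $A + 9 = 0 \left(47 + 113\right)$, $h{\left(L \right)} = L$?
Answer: $-33$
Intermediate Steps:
$A = -9$ ($A = -9 + 0 \left(47 + 113\right) = -9 + 0 \cdot 160 = -9 + 0 = -9$)
$A - h{\left(4 - -20 \right)} = -9 - \left(4 - -20\right) = -9 - \left(4 + 20\right) = -9 - 24 = -33$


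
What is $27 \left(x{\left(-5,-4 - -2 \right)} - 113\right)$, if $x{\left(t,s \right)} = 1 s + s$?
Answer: $-3159$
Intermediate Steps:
$x{\left(t,s \right)} = 2 s$ ($x{\left(t,s \right)} = s + s = 2 s$)
$27 \left(x{\left(-5,-4 - -2 \right)} - 113\right) = 27 \left(2 \left(-4 - -2\right) - 113\right) = 27 \left(2 \left(-4 + 2\right) - 113\right) = 27 \left(2 \left(-2\right) - 113\right) = 27 \left(-4 - 113\right) = 27 \left(-117\right) = -3159$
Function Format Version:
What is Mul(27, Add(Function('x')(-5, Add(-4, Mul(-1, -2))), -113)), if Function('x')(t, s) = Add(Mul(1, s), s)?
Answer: -3159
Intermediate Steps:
Function('x')(t, s) = Mul(2, s) (Function('x')(t, s) = Add(s, s) = Mul(2, s))
Mul(27, Add(Function('x')(-5, Add(-4, Mul(-1, -2))), -113)) = Mul(27, Add(Mul(2, Add(-4, Mul(-1, -2))), -113)) = Mul(27, Add(Mul(2, Add(-4, 2)), -113)) = Mul(27, Add(Mul(2, -2), -113)) = Mul(27, Add(-4, -113)) = Mul(27, -117) = -3159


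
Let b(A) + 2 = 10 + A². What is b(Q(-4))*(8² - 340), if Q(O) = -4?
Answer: -6624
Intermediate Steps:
b(A) = 8 + A² (b(A) = -2 + (10 + A²) = 8 + A²)
b(Q(-4))*(8² - 340) = (8 + (-4)²)*(8² - 340) = (8 + 16)*(64 - 340) = 24*(-276) = -6624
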